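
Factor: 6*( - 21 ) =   -  126=-  2^1*3^2 * 7^1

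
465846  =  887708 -421862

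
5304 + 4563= 9867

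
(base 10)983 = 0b1111010111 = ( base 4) 33113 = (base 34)sv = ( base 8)1727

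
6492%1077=30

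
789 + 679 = 1468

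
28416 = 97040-68624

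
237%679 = 237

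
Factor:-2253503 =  - 7^1*17^1 * 29^1*653^1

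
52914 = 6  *8819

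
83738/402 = 41869/201 = 208.30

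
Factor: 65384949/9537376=2^(  -  5) * 3^1*7^1*298043^( - 1)*3113569^1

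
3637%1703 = 231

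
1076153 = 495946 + 580207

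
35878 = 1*35878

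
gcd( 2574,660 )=66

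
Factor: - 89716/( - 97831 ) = 2^2*11^1*19^( - 2)*271^( - 1)*2039^1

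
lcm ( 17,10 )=170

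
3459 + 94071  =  97530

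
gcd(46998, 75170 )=2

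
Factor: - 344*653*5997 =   -  1347118104 = - 2^3*3^1*43^1 * 653^1*1999^1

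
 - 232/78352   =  -1 + 9765/9794 = - 0.00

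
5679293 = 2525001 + 3154292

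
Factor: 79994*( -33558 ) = - 2684438652 = - 2^2*3^1*7^1*17^1*23^1*37^1*47^2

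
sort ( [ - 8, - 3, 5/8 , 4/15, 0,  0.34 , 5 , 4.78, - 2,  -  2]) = [ - 8 ,-3 ,-2 ,  -  2, 0,4/15, 0.34,  5/8, 4.78,5 ]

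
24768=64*387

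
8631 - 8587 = 44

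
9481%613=286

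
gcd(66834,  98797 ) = 1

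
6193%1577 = 1462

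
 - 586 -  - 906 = 320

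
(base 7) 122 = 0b1000001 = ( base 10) 65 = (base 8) 101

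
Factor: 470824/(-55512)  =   - 3^(-3)*229^1 = -  229/27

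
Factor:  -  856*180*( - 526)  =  2^6*3^2*5^1*107^1*263^1= 81046080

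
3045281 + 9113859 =12159140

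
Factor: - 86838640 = - 2^4*5^1 * 7^1*155069^1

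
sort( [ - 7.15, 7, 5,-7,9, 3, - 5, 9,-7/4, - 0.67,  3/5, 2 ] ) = [- 7.15, - 7, - 5, - 7/4, - 0.67, 3/5, 2,  3, 5 , 7,9, 9]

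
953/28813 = 953/28813  =  0.03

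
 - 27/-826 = 27/826 = 0.03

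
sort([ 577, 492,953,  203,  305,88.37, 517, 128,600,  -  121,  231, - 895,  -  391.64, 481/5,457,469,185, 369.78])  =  [  -  895, - 391.64, - 121 , 88.37,481/5 , 128,  185,203, 231,305,369.78,  457,469,492  ,  517 , 577,600, 953]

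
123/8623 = 123/8623 = 0.01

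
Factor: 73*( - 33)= - 3^1 * 11^1*73^1 = - 2409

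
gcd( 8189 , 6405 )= 1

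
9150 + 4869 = 14019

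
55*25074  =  1379070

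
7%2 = 1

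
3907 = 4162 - 255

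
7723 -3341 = 4382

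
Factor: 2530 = 2^1*5^1*11^1*23^1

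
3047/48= 3047/48 = 63.48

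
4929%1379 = 792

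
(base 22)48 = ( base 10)96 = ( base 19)51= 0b1100000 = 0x60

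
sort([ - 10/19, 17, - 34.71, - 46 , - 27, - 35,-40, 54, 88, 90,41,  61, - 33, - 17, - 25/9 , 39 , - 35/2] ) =[ - 46, - 40, - 35,  -  34.71, - 33, - 27,  -  35/2, - 17,-25/9, - 10/19,  17, 39,41 , 54, 61,88  ,  90 ] 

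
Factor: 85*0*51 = 0 =0^1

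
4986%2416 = 154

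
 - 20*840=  - 16800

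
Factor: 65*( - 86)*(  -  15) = 2^1 *3^1*5^2*13^1*43^1= 83850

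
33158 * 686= 22746388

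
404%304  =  100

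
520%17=10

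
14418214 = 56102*257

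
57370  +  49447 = 106817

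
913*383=349679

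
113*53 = 5989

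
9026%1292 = 1274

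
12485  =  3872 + 8613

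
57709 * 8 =461672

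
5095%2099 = 897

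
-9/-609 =3/203 = 0.01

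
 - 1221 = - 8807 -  - 7586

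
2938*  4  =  11752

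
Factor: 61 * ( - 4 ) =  - 2^2*61^1 = -244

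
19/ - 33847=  - 19/33847  =  - 0.00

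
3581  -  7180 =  - 3599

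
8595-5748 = 2847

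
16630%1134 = 754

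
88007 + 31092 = 119099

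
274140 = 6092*45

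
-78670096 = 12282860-90952956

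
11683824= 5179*2256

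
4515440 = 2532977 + 1982463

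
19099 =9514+9585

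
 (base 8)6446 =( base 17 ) BB0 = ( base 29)402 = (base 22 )6L0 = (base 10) 3366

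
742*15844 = 11756248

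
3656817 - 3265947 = 390870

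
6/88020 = 1/14670 = 0.00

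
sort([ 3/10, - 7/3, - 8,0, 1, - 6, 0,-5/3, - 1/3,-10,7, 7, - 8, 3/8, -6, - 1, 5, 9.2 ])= [ - 10, - 8, -8 , - 6,  -  6, - 7/3, - 5/3, - 1, - 1/3, 0, 0, 3/10  ,  3/8,1, 5,7,7, 9.2] 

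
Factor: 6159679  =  47^1*83^1*1579^1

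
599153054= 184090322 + 415062732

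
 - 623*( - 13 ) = 8099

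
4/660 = 1/165 = 0.01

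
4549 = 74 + 4475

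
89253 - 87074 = 2179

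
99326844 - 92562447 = 6764397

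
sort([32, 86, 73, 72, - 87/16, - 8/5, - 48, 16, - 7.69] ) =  [ - 48,- 7.69, - 87/16, - 8/5, 16, 32, 72,  73 , 86]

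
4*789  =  3156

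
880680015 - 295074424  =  585605591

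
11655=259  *45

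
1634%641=352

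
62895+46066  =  108961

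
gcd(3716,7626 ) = 2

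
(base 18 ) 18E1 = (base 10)8677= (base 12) 5031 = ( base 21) JE4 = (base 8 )20745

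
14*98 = 1372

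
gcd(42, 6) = 6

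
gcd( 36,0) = 36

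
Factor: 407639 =407639^1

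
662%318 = 26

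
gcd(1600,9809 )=1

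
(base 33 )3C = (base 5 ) 421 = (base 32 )3F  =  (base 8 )157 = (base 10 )111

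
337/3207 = 337/3207 = 0.11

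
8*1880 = 15040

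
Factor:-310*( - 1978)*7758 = 2^3 *3^2*5^1*23^1 *31^1*43^1*431^1 =4757050440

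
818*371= 303478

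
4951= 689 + 4262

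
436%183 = 70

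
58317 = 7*8331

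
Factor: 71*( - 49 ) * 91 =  - 7^3 * 13^1*71^1 = - 316589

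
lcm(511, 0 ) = 0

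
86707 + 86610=173317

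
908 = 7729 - 6821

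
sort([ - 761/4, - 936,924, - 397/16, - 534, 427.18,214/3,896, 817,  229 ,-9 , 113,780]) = [ - 936 , - 534, - 761/4, - 397/16, - 9, 214/3,113, 229,  427.18,780,817,896, 924 ]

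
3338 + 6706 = 10044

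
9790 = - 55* ( - 178 ) 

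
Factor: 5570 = 2^1*5^1*557^1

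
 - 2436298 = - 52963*46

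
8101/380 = 8101/380 = 21.32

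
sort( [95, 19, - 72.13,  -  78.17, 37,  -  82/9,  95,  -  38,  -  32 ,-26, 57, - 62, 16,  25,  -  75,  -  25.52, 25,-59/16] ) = [ - 78.17, - 75, - 72.13, -62, - 38,-32, - 26, -25.52, - 82/9, - 59/16,16,19, 25,  25 , 37, 57,95,95] 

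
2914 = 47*62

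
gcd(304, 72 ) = 8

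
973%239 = 17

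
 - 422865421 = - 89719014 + - 333146407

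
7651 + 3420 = 11071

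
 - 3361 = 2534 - 5895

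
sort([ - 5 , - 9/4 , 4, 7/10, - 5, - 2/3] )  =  [ - 5, - 5, - 9/4 , -2/3,7/10 , 4]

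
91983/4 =91983/4 = 22995.75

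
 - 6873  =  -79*87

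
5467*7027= 38416609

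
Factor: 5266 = 2^1*2633^1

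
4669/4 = 1167+1/4 = 1167.25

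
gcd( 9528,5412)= 12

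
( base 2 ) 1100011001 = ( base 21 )1gg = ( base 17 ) 2cb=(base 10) 793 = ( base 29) ra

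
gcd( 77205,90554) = 1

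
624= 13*48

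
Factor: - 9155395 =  - 5^1*1831079^1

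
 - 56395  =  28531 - 84926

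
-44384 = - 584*76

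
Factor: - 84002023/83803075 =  - 5^( - 2 )*7^2*31^( - 1 ) * 71^( - 1)*1523^(-1) * 1714327^1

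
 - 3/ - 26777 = 3/26777 =0.00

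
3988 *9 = 35892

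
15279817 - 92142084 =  - 76862267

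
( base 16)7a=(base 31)3t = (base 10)122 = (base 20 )62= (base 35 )3H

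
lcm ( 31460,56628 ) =283140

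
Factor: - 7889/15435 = -3^( - 2)*5^ ( - 1 ) * 23^1 = - 23/45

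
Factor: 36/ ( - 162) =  -2^1*3^(-2 ) = - 2/9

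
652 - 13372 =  - 12720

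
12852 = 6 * 2142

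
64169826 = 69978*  917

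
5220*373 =1947060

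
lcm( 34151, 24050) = 1707550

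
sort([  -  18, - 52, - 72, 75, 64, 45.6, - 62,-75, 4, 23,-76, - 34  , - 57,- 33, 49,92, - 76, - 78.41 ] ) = [ - 78.41, - 76,  -  76, - 75, - 72, - 62, - 57, - 52, - 34, - 33, - 18,4, 23, 45.6, 49, 64, 75, 92 ] 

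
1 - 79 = -78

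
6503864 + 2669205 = 9173069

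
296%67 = 28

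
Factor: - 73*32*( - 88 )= 2^8*11^1*73^1  =  205568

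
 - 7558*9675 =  - 73123650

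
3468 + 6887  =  10355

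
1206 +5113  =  6319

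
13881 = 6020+7861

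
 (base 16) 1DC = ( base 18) 188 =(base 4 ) 13130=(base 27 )hh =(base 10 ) 476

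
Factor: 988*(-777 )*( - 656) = 503595456 = 2^6*3^1*7^1*13^1*19^1*37^1*41^1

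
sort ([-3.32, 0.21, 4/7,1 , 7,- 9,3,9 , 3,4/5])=[  -  9, - 3.32, 0.21,4/7,4/5, 1,3,3 , 7,9]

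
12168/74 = 6084/37 = 164.43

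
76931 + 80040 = 156971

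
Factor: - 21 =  - 3^1*7^1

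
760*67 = 50920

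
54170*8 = 433360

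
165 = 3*55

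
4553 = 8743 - 4190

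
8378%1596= 398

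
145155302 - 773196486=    - 628041184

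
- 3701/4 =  - 926+3/4 = - 925.25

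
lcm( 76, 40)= 760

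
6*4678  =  28068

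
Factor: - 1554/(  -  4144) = 3/8 = 2^ ( - 3)*3^1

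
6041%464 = 9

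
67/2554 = 67/2554=0.03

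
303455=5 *60691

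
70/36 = 1 + 17/18 = 1.94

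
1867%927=13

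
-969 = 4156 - 5125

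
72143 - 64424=7719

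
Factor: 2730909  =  3^1*61^1  *  14923^1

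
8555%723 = 602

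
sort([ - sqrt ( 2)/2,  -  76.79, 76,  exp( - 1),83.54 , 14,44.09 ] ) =[ - 76.79 , - sqrt( 2) /2,exp ( - 1),  14, 44.09,  76, 83.54] 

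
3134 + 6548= 9682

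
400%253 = 147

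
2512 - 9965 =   -  7453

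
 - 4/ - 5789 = 4/5789 = 0.00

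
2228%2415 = 2228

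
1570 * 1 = 1570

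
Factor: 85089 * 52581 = 4474064709= 3^2*17^1 * 113^1*251^1*1031^1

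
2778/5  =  555+3/5 = 555.60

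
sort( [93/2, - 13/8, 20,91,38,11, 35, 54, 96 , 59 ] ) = [ - 13/8,  11,20, 35, 38, 93/2, 54,59, 91, 96]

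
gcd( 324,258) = 6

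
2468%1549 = 919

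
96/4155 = 32/1385=0.02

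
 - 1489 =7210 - 8699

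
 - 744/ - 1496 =93/187 = 0.50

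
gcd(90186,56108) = 2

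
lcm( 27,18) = 54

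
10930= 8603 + 2327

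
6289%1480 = 369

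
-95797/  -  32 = 95797/32 = 2993.66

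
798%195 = 18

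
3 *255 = 765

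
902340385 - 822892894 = 79447491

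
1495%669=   157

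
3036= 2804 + 232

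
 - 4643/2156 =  - 4643/2156=-2.15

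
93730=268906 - 175176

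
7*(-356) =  - 2492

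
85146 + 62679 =147825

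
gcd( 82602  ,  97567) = 1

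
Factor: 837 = 3^3  *31^1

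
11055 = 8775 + 2280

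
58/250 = 29/125 = 0.23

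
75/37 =75/37 = 2.03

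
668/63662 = 334/31831 = 0.01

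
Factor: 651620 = 2^2*5^1*31^1*1051^1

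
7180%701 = 170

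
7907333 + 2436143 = 10343476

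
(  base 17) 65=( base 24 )4B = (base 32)3B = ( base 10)107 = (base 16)6B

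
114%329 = 114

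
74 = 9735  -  9661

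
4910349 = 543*9043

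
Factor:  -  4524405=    - 3^1*5^1 * 301627^1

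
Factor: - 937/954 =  - 2^( - 1)*3^( - 2)*53^( - 1 )*937^1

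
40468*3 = 121404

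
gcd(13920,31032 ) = 24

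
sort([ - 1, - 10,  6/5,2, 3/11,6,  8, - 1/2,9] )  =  [  -  10, - 1, - 1/2, 3/11, 6/5, 2,6, 8,  9]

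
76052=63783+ 12269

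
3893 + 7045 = 10938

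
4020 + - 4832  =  -812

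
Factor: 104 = 2^3*13^1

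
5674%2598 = 478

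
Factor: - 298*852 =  - 253896 = - 2^3*3^1*71^1*149^1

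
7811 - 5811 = 2000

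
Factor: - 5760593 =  - 67^1*127^1*677^1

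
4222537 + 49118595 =53341132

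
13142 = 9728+3414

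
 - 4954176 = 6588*( - 752)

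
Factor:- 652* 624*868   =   -2^8*3^1*7^1 *13^1*31^1*163^1 = -353144064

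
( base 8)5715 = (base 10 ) 3021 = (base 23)5G8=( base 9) 4126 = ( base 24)55l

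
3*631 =1893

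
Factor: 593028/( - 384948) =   -  3^1*19^1*37^(  -  1) = -  57/37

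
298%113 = 72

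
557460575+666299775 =1223760350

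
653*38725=25287425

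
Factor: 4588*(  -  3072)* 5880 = - 2^15 * 3^2*5^1*7^2*31^1*37^1 = - 82874695680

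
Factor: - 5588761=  - 5588761^1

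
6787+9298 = 16085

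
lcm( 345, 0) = 0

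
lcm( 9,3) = 9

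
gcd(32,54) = 2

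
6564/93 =2188/31 = 70.58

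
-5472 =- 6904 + 1432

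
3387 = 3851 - 464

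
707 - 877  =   - 170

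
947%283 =98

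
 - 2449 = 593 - 3042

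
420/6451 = 420/6451 = 0.07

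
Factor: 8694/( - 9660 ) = -9/10 = - 2^ ( - 1) * 3^2 * 5^( - 1 )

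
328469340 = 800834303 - 472364963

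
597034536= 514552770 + 82481766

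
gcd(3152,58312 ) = 1576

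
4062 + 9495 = 13557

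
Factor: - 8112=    - 2^4*3^1*13^2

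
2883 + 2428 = 5311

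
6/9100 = 3/4550 = 0.00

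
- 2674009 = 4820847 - 7494856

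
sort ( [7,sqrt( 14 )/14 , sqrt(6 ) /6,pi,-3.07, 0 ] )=[-3.07, 0 , sqrt( 14 )/14,  sqrt (6 )/6, pi, 7]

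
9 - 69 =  - 60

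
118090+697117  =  815207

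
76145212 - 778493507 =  - 702348295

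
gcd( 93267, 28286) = 1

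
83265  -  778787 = - 695522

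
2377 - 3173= - 796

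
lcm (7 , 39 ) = 273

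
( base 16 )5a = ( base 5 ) 330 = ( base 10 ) 90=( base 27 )39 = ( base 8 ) 132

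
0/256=0 = 0.00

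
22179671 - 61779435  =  -39599764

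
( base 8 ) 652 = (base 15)1d6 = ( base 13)26A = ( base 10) 426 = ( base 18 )15C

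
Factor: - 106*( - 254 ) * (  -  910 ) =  - 24500840  =  -  2^3 *5^1 * 7^1*13^1*53^1*127^1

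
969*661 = 640509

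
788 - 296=492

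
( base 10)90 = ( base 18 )50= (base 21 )46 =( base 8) 132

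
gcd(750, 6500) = 250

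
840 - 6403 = -5563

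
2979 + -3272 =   -  293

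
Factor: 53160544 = 2^5*23^1*72229^1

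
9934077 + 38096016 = 48030093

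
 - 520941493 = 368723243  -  889664736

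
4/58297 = 4/58297  =  0.00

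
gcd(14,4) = 2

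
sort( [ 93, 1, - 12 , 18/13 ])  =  [ - 12,  1, 18/13, 93 ]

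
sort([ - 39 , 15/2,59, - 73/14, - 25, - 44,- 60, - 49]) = [- 60, - 49, - 44 , - 39, - 25, - 73/14,15/2,59 ]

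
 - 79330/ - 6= 13221 +2/3 = 13221.67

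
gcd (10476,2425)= 97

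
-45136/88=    - 5642/11 = -512.91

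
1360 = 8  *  170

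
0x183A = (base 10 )6202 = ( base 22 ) chk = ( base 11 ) 4729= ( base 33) 5mv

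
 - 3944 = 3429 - 7373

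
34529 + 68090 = 102619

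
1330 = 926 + 404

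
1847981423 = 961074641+886906782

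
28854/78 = 4809/13 = 369.92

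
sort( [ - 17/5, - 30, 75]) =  [ - 30,-17/5, 75]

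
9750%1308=594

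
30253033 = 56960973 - 26707940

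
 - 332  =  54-386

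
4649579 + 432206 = 5081785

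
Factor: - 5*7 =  - 35 = - 5^1*7^1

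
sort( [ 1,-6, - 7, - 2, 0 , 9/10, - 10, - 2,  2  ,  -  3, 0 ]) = [ - 10, - 7,-6, - 3, - 2, - 2, 0, 0,9/10, 1, 2] 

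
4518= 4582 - 64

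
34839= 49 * 711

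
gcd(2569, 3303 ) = 367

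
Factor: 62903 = 62903^1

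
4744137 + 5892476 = 10636613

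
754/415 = 1 + 339/415 = 1.82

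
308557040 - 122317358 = 186239682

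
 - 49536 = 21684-71220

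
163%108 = 55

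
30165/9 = 10055/3 =3351.67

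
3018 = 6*503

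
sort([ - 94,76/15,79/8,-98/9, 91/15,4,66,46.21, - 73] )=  [ - 94, - 73 , - 98/9, 4, 76/15,91/15,79/8,46.21,66 ] 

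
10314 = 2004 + 8310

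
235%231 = 4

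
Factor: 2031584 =2^5*63487^1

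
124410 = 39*3190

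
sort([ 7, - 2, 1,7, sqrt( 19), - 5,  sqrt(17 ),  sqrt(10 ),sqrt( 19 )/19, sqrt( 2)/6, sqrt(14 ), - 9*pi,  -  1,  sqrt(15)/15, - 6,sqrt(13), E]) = [ - 9*pi, -6 , - 5, - 2 , - 1 , sqrt( 19)/19 , sqrt(2)/6,sqrt(15)/15, 1,E, sqrt(10),sqrt (13 ),sqrt(14),sqrt( 17) , sqrt(19),7, 7]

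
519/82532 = 519/82532 = 0.01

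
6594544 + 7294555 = 13889099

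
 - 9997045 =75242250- 85239295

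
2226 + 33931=36157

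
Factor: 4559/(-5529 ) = -3^(  -  1 ) * 19^(-1)*47^1 = - 47/57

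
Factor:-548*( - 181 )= 2^2 * 137^1*181^1 = 99188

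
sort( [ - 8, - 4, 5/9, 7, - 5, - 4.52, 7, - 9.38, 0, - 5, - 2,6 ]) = [ - 9.38,-8, - 5, - 5,-4.52, - 4, - 2,0,5/9, 6,7,7 ] 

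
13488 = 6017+7471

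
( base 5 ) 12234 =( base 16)3b0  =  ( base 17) 349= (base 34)rq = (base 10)944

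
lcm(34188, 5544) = 205128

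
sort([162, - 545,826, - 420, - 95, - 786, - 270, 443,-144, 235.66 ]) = [ - 786, - 545, - 420,-270, - 144, - 95,162, 235.66 , 443, 826]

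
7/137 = 7/137 = 0.05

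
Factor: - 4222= -2^1*2111^1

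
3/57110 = 3/57110 = 0.00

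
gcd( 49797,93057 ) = 3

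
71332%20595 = 9547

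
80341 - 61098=19243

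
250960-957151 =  - 706191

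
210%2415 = 210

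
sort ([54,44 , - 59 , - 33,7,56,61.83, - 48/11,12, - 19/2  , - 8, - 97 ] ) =[- 97, - 59, - 33, - 19/2,-8, - 48/11, 7,12,44,54, 56, 61.83]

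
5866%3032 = 2834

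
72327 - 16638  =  55689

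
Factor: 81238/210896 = 2^( - 3)* 7^( - 2 )*151^1 = 151/392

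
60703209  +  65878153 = 126581362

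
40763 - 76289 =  - 35526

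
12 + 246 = 258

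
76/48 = 1 + 7/12 = 1.58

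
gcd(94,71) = 1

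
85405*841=71825605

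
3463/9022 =3463/9022 =0.38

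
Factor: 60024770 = 2^1*5^1*13^1*83^1 * 5563^1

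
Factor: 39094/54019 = 2^1 * 7^( - 1 )*11^1*1777^1 * 7717^ ( - 1 ) 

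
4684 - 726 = 3958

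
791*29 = 22939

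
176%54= 14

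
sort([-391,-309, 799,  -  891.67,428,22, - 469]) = [ - 891.67, - 469,  -  391, - 309,22,428,799 ] 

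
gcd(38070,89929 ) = 1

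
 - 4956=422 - 5378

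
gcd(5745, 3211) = 1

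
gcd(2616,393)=3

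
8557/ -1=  - 8557 + 0/1 =-  8557.00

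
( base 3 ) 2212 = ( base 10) 77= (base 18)45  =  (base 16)4D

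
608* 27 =16416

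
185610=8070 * 23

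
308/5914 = 154/2957 = 0.05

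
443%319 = 124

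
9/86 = 9/86 = 0.10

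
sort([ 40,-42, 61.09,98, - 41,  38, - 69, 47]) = [ - 69, - 42 ,  -  41, 38, 40, 47,  61.09,  98 ] 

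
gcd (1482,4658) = 2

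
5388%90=78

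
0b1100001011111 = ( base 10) 6239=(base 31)6f8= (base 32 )62v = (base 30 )6rt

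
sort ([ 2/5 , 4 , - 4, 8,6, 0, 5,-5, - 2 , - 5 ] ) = [- 5 ,-5, - 4,-2 , 0,2/5,4, 5 , 6, 8] 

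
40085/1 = 40085 = 40085.00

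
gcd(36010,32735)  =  5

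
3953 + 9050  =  13003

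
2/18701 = 2/18701  =  0.00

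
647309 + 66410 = 713719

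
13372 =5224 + 8148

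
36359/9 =4039 + 8/9  =  4039.89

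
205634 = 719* 286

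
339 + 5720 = 6059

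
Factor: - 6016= - 2^7*47^1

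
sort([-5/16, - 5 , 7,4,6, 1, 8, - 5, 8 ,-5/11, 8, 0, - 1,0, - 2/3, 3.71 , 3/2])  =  [ - 5,-5,-1, - 2/3, - 5/11, - 5/16,0, 0, 1, 3/2, 3.71,4, 6, 7, 8,8, 8 ] 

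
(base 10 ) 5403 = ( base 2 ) 1010100011011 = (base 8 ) 12433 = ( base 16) 151B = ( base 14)1D7D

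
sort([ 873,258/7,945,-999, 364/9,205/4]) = [-999,258/7, 364/9, 205/4, 873,945 ]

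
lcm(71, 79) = 5609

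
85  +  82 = 167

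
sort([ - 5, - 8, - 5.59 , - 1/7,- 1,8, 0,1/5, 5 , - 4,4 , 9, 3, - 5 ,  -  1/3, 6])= [ - 8, - 5.59,-5, - 5  , -4,-1, - 1/3,-1/7 , 0 , 1/5,3, 4, 5, 6,8 , 9 ]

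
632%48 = 8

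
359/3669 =359/3669= 0.10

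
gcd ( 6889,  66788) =1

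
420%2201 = 420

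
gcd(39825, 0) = 39825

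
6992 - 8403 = - 1411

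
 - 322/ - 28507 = 322/28507= 0.01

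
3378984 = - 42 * ( - 80452) 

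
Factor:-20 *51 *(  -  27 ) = 27540 = 2^2*3^4*5^1*17^1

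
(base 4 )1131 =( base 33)2R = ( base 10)93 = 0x5D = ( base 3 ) 10110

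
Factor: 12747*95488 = 2^8  *3^1 *7^1*373^1* 607^1 = 1217185536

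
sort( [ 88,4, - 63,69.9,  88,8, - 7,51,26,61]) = [ - 63, - 7,  4, 8 , 26,51, 61, 69.9,88, 88]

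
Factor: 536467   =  536467^1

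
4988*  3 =14964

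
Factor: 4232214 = 2^1 * 3^2 * 7^1*33589^1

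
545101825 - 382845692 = 162256133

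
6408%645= 603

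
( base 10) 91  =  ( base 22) 43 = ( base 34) 2N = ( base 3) 10101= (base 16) 5b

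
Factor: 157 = 157^1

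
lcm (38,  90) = 1710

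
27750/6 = 4625 = 4625.00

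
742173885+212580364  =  954754249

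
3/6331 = 3/6331  =  0.00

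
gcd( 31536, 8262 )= 54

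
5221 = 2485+2736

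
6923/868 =7 + 121/124 = 7.98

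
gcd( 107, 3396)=1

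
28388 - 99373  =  -70985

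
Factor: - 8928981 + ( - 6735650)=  - 173^1*90547^1 = - 15664631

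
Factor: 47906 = 2^1*17^1*1409^1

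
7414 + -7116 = 298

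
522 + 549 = 1071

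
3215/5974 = 3215/5974  =  0.54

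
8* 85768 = 686144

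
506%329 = 177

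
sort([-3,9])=[-3, 9]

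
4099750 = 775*5290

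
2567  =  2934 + - 367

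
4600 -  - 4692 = 9292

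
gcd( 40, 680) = 40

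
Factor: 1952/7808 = 2^( - 2) = 1/4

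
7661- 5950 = 1711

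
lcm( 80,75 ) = 1200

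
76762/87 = 882 + 28/87 = 882.32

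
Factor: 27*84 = 2^2*3^4*7^1  =  2268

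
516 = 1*516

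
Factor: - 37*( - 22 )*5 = 2^1*5^1 * 11^1*37^1 = 4070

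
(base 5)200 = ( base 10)50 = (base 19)2c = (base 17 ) 2G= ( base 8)62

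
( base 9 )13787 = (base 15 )2bb4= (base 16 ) 24b2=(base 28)BRE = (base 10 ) 9394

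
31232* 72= 2248704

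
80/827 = 80/827 = 0.10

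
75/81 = 25/27 = 0.93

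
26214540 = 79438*330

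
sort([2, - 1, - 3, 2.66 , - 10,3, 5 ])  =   [-10, - 3, - 1, 2,2.66,  3,5 ]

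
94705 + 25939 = 120644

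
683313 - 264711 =418602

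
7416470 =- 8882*(-835) 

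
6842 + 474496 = 481338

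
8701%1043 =357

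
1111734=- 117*( -9502) 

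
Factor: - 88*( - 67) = 5896 = 2^3*11^1*67^1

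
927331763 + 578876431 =1506208194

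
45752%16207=13338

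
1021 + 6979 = 8000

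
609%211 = 187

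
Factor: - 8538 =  - 2^1*3^1*1423^1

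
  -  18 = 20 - 38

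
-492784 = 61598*(-8)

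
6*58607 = 351642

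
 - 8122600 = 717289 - 8839889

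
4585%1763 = 1059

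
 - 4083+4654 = 571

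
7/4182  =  7/4182 = 0.00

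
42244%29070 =13174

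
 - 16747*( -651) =10902297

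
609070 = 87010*7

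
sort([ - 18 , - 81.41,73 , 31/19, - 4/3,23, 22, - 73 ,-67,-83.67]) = [ - 83.67,- 81.41,- 73, - 67, - 18  , - 4/3,31/19,22, 23,73] 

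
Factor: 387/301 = 9/7= 3^2*7^( - 1 ) 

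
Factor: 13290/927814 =6645/463907 = 3^1*5^1 * 443^1 * 463907^( - 1)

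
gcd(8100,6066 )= 18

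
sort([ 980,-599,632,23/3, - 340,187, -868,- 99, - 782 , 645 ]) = [ - 868, - 782,  -  599 ,-340, - 99, 23/3, 187,632,  645,980] 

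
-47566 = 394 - 47960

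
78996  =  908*87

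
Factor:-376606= - 2^1*188303^1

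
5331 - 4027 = 1304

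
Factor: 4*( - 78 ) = -2^3*3^1 * 13^1 =-312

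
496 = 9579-9083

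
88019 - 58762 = 29257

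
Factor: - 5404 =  - 2^2*7^1*193^1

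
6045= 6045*1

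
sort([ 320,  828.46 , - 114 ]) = [ - 114,  320, 828.46]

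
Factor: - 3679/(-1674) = 2^ ( - 1)*3^( - 3 )*13^1*31^(- 1 )*283^1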